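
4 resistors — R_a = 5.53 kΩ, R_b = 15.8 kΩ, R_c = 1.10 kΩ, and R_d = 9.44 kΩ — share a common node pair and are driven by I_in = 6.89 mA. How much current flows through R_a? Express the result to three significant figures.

ΣG = 1/5.53 + 1/15.8 + 1/1.10 + 1/9.44 = 1.259.
Current divider: I(R_a) = I_in · G_k/ΣG = 6.89 × (0.1808/1.259) = 6.89 × 0.1436 = 0.9895 mA.

I ≈ 0.990 mA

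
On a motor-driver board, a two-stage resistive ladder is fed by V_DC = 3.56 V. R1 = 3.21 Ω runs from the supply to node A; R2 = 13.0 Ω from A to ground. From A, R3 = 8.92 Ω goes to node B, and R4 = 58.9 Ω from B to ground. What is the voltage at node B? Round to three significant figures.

V_B ≈ 2.39 V

The second stage (R3 + R4 = 67.82 Ω) loads node A in parallel with R2.
Effective lower resistance at A: R2 ‖ 67.82 = 10.91 Ω.
First divider: V_A = V_DC · 10.91/(3.21 + 10.91) = 2.751 V.
V_B = V_A × 0.8685 = 2.389 V.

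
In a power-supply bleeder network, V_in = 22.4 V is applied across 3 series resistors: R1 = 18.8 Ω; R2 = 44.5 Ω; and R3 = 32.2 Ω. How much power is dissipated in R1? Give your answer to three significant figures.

The common current is I = 22.4/95.50 = 0.2346 A.
P = I²R = 0.05502 × 18.8 = 1.034 W.

P ≈ 1.03 W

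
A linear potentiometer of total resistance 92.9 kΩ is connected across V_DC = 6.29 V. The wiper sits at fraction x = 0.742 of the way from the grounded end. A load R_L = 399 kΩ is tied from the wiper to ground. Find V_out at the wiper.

V_out ≈ 4.47 V

Split the track: R_lower = x·R_p = 68.93 kΩ, R_upper = (1−x)·R_p = 23.97 kΩ.
Lower segment in parallel with the load: 68.93 ‖ 399 = 58.78 kΩ.
Loaded-divider output: V_out = 6.29 × 0.7103 = 4.468 V.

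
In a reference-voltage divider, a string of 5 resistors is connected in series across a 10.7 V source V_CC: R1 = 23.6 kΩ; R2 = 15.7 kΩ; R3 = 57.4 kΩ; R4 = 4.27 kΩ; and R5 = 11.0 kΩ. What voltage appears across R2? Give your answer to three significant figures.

Total series resistance ΣR = 23.6 + 15.7 + 57.4 + 4.27 + 11.0 = 112.0 kΩ.
By the voltage-divider rule, V = 10.7 × 15.70/112.0 = 1.500 V.

V ≈ 1.50 V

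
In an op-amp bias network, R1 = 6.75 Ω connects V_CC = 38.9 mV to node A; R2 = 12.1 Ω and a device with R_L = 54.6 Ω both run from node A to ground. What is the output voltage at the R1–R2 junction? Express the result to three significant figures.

R2 ‖ R_L = (12.1 × 54.6)/(12.1 + 54.6) = 9.905 Ω.
Now apply the divider: V_out = 38.9 × 0.5947 = 23.13 mV.
(Unloaded it would be 25.0 mV; the load pulls it down.)

V_out ≈ 23.1 mV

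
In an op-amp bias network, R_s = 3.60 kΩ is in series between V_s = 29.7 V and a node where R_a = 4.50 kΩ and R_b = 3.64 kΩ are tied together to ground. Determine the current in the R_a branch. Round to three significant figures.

I ≈ 2.37 mA

Combine the parallel branches: R_p = (1/4.50 + 1/3.64)⁻¹ = 2.012 kΩ.
Node voltage V_A = V_s · R_p/(R_s + R_p) = 29.7 × 0.3586 = 10.65 V.
I(R_a) = V_A / R_a = 10.65/4.50 = 2.366 mA.
(Equivalently: I_total = 5.292 mA, then current-divider fraction G_k/ΣG = 0.4472.)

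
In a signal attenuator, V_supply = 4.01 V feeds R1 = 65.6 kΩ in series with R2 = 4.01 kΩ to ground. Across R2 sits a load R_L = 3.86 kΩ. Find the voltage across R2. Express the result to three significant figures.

V_out ≈ 0.117 V

First combine the lower leg with the load: R2 ‖ R_L = 1.967 kΩ.
Voltage divider with the loaded lower leg: V_out = 4.01 × 1.967/(65.6 + 1.967) = 4.01 × 0.02911 = 0.1167 V.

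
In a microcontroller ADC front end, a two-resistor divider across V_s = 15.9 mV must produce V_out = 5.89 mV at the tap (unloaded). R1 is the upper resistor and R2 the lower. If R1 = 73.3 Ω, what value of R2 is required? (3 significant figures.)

R2 ≈ 43.1 Ω

The divider ratio is R2/(R1+R2) = 5.89/15.9 = 0.3704.
So R2 = R1 · V_out/(V_s − V_out) = 73.3 × 5.89/(15.9 − 5.89) = 73.3 × 0.5884 = 43.13 Ω.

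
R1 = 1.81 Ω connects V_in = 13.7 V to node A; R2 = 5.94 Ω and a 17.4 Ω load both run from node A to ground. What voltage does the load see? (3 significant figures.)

V_out ≈ 9.73 V

First combine the lower leg with the load: R2 ‖ R_L = 4.428 Ω.
Then V_out = V_in · R2'/(R1 + R2') = 13.7 × 4.428/6.238 = 9.725 V.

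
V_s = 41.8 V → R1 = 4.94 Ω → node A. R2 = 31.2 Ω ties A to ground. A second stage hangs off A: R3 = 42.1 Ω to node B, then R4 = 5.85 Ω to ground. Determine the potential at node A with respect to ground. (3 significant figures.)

Looking into the second stage from A: R3 + R4 = 47.95 Ω appears in parallel with R2.
Effective lower resistance at A: R2 ‖ 47.95 = 18.90 Ω.
So V_A = 41.8 × 0.7928 = 33.14 V.

V_A ≈ 33.1 V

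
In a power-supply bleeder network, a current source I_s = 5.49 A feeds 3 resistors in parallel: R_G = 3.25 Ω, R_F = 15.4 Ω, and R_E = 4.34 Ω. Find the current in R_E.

Conductances: ΣG = 1/3.25 + 1/15.4 + 1/4.34 = 0.6030 (1/Ω).
R_E takes the fraction G_k/ΣG = 0.2304/0.6030 = 0.3821, so I = 5.49 × 0.3821 = 2.098 A.

I ≈ 2.10 A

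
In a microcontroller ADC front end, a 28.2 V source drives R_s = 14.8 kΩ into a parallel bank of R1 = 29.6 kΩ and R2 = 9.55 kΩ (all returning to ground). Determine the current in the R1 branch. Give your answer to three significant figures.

I ≈ 0.312 mA

Equivalent of the parallel group: R_p = 7.220 kΩ.
V_A by voltage divider: V_A = 28.2 × 7.220/(14.8 + 7.220) = 9.247 V.
I(R1) = V_A / R1 = 9.247/29.6 = 0.3124 mA.
(Equivalently: I_total = 1.281 mA, then current-divider fraction G_k/ΣG = 0.2439.)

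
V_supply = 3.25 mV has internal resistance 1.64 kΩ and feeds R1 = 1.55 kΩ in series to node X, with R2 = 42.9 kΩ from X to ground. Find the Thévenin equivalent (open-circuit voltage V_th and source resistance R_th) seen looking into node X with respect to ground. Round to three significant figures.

R1' = 1.64 + 1.55 = 3.190 kΩ (source resistance + R1).
Open-circuit (no load on X): V_th = V_supply · R2/(R1' + R2) = 3.25 × 42.9/(3.190 + 42.9) = 3.025 mV.
Looking into X with the source shorted: R_th = R1'·R2/(R1'+R2) = 3.190 × 42.9/46.09 = 2.969 kΩ.

V_th ≈ 3.03 mV, R_th ≈ 2.97 kΩ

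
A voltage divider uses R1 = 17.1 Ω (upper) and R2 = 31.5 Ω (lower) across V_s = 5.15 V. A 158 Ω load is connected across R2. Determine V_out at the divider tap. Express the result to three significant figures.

R2 ‖ R_L = (31.5 × 158)/(31.5 + 158) = 26.26 Ω.
Voltage divider with the loaded lower leg: V_out = 5.15 × 26.26/(17.1 + 26.26) = 5.15 × 0.6057 = 3.119 V.

V_out ≈ 3.12 V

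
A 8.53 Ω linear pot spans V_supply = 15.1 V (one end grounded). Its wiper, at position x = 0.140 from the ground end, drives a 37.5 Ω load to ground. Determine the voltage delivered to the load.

V_out ≈ 2.06 V

Lower segment x·R_p = 1.194 Ω; upper segment (1−x)·R_p = 7.336 Ω.
R_L loads the lower segment: effective lower R = 1.157 Ω.
Loaded-divider output: V_out = 15.1 × 0.1363 = 2.058 V.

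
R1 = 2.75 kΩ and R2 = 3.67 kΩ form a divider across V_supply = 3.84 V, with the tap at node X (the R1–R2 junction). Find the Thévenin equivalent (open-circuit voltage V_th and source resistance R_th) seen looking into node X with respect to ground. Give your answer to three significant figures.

V_th is the unloaded tap voltage: V_supply · R2/(R1+R2) = 3.84 × 0.5717 = 2.195 V.
With V_supply suppressed (replaced by a short), R_th = R1 ‖ R2 = (2.750 × 3.67)/(2.750 + 3.67) = 1.572 kΩ.

V_th ≈ 2.20 V, R_th ≈ 1.57 kΩ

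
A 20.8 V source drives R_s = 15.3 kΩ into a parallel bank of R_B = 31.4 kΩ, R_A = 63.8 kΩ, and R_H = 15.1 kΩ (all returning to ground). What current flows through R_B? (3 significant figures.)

Equivalent of the parallel group: R_p = 8.791 kΩ.
Node voltage V_A = V_DC · R_p/(R_s + R_p) = 20.8 × 0.3649 = 7.590 V.
I(R_B) = V_A / R_B = 7.590/31.4 = 0.2417 mA.

I ≈ 0.242 mA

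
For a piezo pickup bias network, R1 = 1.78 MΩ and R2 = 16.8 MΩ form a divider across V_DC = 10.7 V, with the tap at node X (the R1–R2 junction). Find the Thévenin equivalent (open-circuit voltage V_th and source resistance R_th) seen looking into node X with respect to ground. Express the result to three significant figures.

Open-circuit (no load on X): V_th = V_DC · R2/(R1 + R2) = 10.7 × 16.8/(1.780 + 16.8) = 9.675 V.
Zeroing V_DC shorts the top of R1 to ground, so R_th = R1 ‖ R2 = 1.609 MΩ.

V_th ≈ 9.67 V, R_th ≈ 1.61 MΩ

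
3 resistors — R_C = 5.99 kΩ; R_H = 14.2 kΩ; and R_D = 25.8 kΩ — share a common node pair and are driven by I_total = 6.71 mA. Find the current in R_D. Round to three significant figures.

I ≈ 0.942 mA

ΣG = 1/5.99 + 1/14.2 + 1/25.8 = 0.2761.
By the current-divider rule, I = I_total · G_k/ΣG = 6.71 × 0.1404 = 0.9419 mA.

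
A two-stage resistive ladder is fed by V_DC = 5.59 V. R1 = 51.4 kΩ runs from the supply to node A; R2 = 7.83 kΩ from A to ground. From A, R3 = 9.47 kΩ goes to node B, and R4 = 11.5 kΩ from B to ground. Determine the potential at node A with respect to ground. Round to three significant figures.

V_A ≈ 0.558 V

The second stage (R3 + R4 = 20.97 kΩ) loads node A in parallel with R2.
R2 ‖ (R3+R4) = 5.701 kΩ.
V_A = 5.59 × 5.701/(51.4 + 5.701) = 0.5581 V.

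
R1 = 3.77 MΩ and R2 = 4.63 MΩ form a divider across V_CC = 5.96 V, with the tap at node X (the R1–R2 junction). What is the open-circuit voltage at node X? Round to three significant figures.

With X open, the divider is unloaded: V_th = 5.96 × 4.63/8.400 = 3.285 V.

V_th ≈ 3.29 V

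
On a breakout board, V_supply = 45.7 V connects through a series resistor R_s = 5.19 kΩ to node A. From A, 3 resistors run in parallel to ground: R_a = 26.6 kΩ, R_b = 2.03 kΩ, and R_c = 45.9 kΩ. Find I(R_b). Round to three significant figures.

I ≈ 5.82 mA

Combine the parallel branches: R_p = (1/26.6 + 1/2.03 + 1/45.9)⁻¹ = 1.812 kΩ.
Node voltage V_A = V_supply · R_p/(R_s + R_p) = 45.7 × 0.2587 = 11.82 V.
Branch current I = V_A/R_b = 11.82/2.03 = 5.825 mA.
(Check via current divider: I_total = 6.527 mA; share G_k/ΣG = 0.8924 → same result.)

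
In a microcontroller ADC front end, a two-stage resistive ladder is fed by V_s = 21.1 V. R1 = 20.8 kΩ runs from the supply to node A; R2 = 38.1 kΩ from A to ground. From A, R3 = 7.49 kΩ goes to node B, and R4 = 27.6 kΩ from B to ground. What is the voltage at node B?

V_B ≈ 7.76 V

The second stage (R3 + R4 = 35.09 kΩ) loads node A in parallel with R2.
Effective lower resistance at A: R2 ‖ 35.09 = 18.27 kΩ.
First divider: V_A = V_s · 18.27/(20.8 + 18.27) = 9.866 V.
V_B = V_A × 0.7865 = 7.760 V.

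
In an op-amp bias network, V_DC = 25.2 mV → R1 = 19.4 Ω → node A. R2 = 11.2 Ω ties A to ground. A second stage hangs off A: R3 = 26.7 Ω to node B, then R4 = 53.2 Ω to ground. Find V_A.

Looking into the second stage from A: R3 + R4 = 79.90 Ω appears in parallel with R2.
R2 ‖ (R3+R4) = 9.823 Ω.
So V_A = 25.2 × 0.3361 = 8.471 mV.

V_A ≈ 8.47 mV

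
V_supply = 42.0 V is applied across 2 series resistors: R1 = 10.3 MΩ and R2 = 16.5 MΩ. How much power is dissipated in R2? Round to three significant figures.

Series current I = V_supply/ΣR = 42.0/26.80 = 1.567 µA.
V(R2) = I·R = 25.86 V; P = V·I = 25.86 × 1.567 = 40.52 µW.

P ≈ 40.5 µW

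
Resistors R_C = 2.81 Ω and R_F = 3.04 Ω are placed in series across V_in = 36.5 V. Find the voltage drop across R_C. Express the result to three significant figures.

Total series resistance ΣR = 2.81 + 3.04 = 5.850 Ω.
Voltage divider: V = V_in · (2.810 / 5.850) = 36.5 × 0.4803 = 17.53 V.

V ≈ 17.5 V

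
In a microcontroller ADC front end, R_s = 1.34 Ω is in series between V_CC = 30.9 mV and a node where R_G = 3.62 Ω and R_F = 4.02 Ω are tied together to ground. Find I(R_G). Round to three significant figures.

Equivalent of the parallel group: R_p = 1.905 Ω.
V_A by voltage divider: V_A = 30.9 × 1.905/(1.34 + 1.905) = 18.14 mV.
I(R_G) = V_A / R_G = 18.14/3.62 = 5.011 mA.
(Check via current divider: I_total = 9.523 mA; share G_k/ΣG = 0.5262 → same result.)

I ≈ 5.01 mA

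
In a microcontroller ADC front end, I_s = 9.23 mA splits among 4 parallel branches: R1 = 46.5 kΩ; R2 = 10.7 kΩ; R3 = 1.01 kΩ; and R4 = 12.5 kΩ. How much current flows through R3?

Conductances: ΣG = 1/46.5 + 1/10.7 + 1/1.01 + 1/12.5 = 1.185 (1/kΩ).
By the current-divider rule, I = I_s · G_k/ΣG = 9.23 × 0.8355 = 7.712 mA.

I ≈ 7.71 mA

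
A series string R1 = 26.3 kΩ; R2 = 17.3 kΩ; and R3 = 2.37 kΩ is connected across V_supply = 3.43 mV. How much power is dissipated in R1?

The common current is I = 3.43/45.97 = 0.07461 µA.
P = I²R = 0.005567 × 26.3 = 0.1464 nW.

P ≈ 0.146 nW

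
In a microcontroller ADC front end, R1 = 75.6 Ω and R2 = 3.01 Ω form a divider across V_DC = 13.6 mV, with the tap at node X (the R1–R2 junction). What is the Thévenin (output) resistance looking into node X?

R_th ≈ 2.89 Ω

With V_DC suppressed (replaced by a short), R_th = R1 ‖ R2 = (75.60 × 3.01)/(75.60 + 3.01) = 2.895 Ω.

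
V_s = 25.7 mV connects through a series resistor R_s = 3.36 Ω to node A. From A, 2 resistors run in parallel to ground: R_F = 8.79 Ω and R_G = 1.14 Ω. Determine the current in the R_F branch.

I ≈ 0.675 mA

Combine the parallel branches: R_p = (1/8.79 + 1/1.14)⁻¹ = 1.009 Ω.
Node voltage V_A = V_s · R_p/(R_s + R_p) = 25.7 × 0.2310 = 5.936 mV.
I(R_F) = V_A / R_F = 5.936/8.79 = 0.6753 mA.
(Check via current divider: I_total = 5.882 mA; share G_k/ΣG = 0.1148 → same result.)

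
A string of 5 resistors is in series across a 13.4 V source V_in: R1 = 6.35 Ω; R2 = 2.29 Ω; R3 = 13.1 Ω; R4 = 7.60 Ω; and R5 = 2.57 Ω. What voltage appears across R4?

V ≈ 3.19 V

ΣR = 6.35 + 2.29 + 13.1 + 7.60 + 2.57 = 31.91 Ω.
By the voltage-divider rule, V = 13.4 × 7.600/31.91 = 3.191 V.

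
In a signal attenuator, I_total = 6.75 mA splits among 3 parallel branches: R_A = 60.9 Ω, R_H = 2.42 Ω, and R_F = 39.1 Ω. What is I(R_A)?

I ≈ 0.243 mA

Total conductance ΣG = 1/60.9 + 1/2.42 + 1/39.1 = 0.4552 (units of 1/Ω).
By the current-divider rule, I = I_total · G_k/ΣG = 6.75 × 0.03607 = 0.2435 mA.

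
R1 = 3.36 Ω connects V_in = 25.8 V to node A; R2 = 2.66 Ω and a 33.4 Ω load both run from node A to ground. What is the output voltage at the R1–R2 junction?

V_out ≈ 10.9 V

R2 ‖ R_L = (2.66 × 33.4)/(2.66 + 33.4) = 2.464 Ω.
Now apply the divider: V_out = 25.8 × 0.4231 = 10.91 V.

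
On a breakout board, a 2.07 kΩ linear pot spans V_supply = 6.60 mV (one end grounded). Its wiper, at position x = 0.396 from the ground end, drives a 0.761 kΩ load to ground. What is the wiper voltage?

The pot divides into 1.250 kΩ above the wiper and 0.8197 kΩ below.
(x·R_p) ‖ R_L = 0.3946 kΩ.
Then V_out = V_supply · 0.3946/(1.250 + 0.3946) = 1.583 mV.

V_out ≈ 1.58 mV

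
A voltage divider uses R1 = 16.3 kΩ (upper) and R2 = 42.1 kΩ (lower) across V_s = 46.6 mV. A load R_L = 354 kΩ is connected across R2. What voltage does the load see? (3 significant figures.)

First combine the lower leg with the load: R2 ‖ R_L = 37.63 kΩ.
Voltage divider with the loaded lower leg: V_out = 46.6 × 37.63/(16.3 + 37.63) = 46.6 × 0.6977 = 32.51 mV.

V_out ≈ 32.5 mV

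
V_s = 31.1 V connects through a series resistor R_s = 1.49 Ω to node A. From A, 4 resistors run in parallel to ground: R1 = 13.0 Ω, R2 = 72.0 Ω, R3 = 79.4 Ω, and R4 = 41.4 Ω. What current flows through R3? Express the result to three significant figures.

Combine the parallel branches: R_p = (1/13.0 + 1/72.0 + 1/79.4 + 1/41.4)⁻¹ = 7.839 Ω.
Node voltage V_A = V_s · R_p/(R_s + R_p) = 31.1 × 0.8403 = 26.13 V.
I(R3) = V_A / R3 = 26.13/79.4 = 0.3291 A.

I ≈ 0.329 A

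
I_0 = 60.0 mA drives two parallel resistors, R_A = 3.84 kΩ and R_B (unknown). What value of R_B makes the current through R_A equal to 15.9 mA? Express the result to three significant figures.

R_B ≈ 1.38 kΩ

Two-branch current divider: I_A = I_0 · R_B/(R_A + R_B).
With f = 0.2650, R_B = R_A · f/(1−f) = 3.84 × 0.3605 = 1.384 kΩ.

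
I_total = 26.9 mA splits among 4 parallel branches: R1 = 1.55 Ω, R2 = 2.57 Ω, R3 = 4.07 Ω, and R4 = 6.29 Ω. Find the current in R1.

Conductances: ΣG = 1/1.55 + 1/2.57 + 1/4.07 + 1/6.29 = 1.439 (1/Ω).
R1 takes the fraction G_k/ΣG = 0.6452/1.439 = 0.4484, so I = 26.9 × 0.4484 = 12.06 mA.

I ≈ 12.1 mA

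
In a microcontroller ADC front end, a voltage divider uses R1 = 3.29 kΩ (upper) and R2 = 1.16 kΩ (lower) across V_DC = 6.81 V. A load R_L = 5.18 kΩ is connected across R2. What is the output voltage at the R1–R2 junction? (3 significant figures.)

V_out ≈ 1.52 V

The load sits in parallel with R2, giving an effective lower resistance R2' = R2·R_L/(R2+R_L) = 0.9478 kΩ.
Voltage divider with the loaded lower leg: V_out = 6.81 × 0.9478/(3.29 + 0.9478) = 6.81 × 0.2236 = 1.523 V.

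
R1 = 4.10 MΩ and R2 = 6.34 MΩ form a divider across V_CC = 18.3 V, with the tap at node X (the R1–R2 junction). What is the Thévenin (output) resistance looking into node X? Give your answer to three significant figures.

R_th ≈ 2.49 MΩ

Looking into X with the source shorted: R_th = R1·R2/(R1+R2) = 4.100 × 6.34/10.44 = 2.490 MΩ.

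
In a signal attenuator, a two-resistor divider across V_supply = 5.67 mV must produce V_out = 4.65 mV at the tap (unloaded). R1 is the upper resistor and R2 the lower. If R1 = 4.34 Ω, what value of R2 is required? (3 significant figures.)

R2 ≈ 19.8 Ω

The divider ratio is R2/(R1+R2) = 4.65/5.67 = 0.8201.
Rearranging, R2 = R1·k/(1−k) = 4.34 × 4.559 = 19.79 Ω.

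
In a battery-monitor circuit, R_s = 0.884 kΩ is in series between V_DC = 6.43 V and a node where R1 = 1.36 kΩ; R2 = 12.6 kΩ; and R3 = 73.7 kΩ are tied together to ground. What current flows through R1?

I ≈ 2.73 mA

Combine the parallel branches: R_p = (1/1.36 + 1/12.6 + 1/73.7)⁻¹ = 1.207 kΩ.
V_A = 6.43 × 1.207/2.091 = 3.712 V.
I(R1) = V_A / R1 = 3.712/1.36 = 2.730 mA.
(Check via current divider: I_total = 3.074 mA; share G_k/ΣG = 0.8878 → same result.)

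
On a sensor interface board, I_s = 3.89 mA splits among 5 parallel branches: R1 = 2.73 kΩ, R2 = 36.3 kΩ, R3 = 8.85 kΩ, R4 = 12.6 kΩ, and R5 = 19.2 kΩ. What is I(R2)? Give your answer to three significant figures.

I ≈ 0.168 mA

Conductances: ΣG = 1/2.73 + 1/36.3 + 1/8.85 + 1/12.6 + 1/19.2 = 0.6383 (1/kΩ).
Current divider: I(R2) = I_s · G_k/ΣG = 3.89 × (0.02755/0.6383) = 3.89 × 0.04316 = 0.1679 mA.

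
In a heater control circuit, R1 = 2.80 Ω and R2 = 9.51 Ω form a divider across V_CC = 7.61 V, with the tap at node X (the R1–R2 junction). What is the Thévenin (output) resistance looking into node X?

R_th ≈ 2.16 Ω

With V_CC suppressed (replaced by a short), R_th = R1 ‖ R2 = (2.800 × 9.51)/(2.800 + 9.51) = 2.163 Ω.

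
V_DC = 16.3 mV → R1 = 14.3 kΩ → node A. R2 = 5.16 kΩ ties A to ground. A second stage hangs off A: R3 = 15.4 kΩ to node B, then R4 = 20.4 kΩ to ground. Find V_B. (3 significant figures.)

V_B ≈ 2.23 mV

Node A sees R2 in parallel with the series input of stage 2, R3 + R4 = 35.80 kΩ.
R2 ‖ (R3+R4) = 4.510 kΩ.
V_A = 16.3 × 4.510/(14.3 + 4.510) = 3.908 mV.
Stage 2 is unloaded, so V_B = V_A · R4/(R3+R4) = 3.908 × 20.4/35.80 = 2.227 mV.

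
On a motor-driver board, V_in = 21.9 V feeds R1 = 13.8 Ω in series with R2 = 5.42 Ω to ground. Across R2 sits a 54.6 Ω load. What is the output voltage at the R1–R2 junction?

V_out ≈ 5.76 V

The load sits in parallel with R2, giving an effective lower resistance R2' = R2·R_L/(R2+R_L) = 4.931 Ω.
Then V_out = V_in · R2'/(R1 + R2') = 21.9 × 4.931/18.73 = 5.765 V.
(Unloaded it would be 6.18 V; the load pulls it down.)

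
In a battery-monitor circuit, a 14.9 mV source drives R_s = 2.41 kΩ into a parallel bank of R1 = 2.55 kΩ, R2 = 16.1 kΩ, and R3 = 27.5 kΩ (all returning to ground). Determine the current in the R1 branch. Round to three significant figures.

I ≈ 2.68 µA

Equivalent of the parallel group: R_p = 2.038 kΩ.
Node voltage V_A = V_DC · R_p/(R_s + R_p) = 14.9 × 0.4582 = 6.827 mV.
Branch current I = V_A/R1 = 6.827/2.55 = 2.677 µA.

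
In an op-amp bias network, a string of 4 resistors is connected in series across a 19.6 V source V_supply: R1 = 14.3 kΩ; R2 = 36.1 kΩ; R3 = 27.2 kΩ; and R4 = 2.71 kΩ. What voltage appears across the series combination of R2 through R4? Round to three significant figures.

V ≈ 16.1 V

Series total: ΣR = 14.3 + 36.1 + 27.2 + 2.71 = 80.31 kΩ.
R_{R2..R4} = 36.1 + 27.2 + 2.71 = 66.01 kΩ.
Voltage divider: V = V_supply · (66.01 / 80.31) = 19.6 × 0.8219 = 16.11 V.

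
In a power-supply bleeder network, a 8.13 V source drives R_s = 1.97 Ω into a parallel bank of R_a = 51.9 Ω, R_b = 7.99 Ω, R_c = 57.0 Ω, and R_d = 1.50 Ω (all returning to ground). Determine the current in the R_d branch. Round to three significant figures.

Equivalent of the parallel group: R_p = 1.207 Ω.
V_A = 8.13 × 1.207/3.177 = 3.088 V.
Branch current I = V_A/R_d = 3.088/1.50 = 2.059 A.
(Equivalently: I_total = 2.559 A, then current-divider fraction G_k/ΣG = 0.8045.)

I ≈ 2.06 A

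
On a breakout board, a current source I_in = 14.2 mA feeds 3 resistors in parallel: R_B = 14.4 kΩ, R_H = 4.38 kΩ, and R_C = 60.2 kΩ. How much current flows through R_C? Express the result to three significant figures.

I ≈ 0.750 mA

ΣG = 1/14.4 + 1/4.38 + 1/60.2 = 0.3144.
By the current-divider rule, I = I_in · G_k/ΣG = 14.2 × 0.05284 = 0.7503 mA.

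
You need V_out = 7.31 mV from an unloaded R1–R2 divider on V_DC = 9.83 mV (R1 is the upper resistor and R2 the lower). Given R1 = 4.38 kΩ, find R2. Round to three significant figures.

Required fraction k = V_out/V_DC = 0.7436.
Rearranging, R2 = R1·k/(1−k) = 4.38 × 2.901 = 12.71 kΩ.

R2 ≈ 12.7 kΩ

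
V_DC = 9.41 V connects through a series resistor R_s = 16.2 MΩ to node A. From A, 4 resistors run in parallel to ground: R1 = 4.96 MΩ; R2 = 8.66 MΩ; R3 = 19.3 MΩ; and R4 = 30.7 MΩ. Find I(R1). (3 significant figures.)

Combine the parallel branches: R_p = (1/4.96 + 1/8.66 + 1/19.3 + 1/30.7)⁻¹ = 2.491 MΩ.
V_A by voltage divider: V_A = 9.41 × 2.491/(16.2 + 2.491) = 1.254 V.
Branch current I = V_A/R1 = 1.254/4.96 = 0.2528 µA.
(Check via current divider: I_total = 0.5035 µA; share G_k/ΣG = 0.5022 → same result.)

I ≈ 0.253 µA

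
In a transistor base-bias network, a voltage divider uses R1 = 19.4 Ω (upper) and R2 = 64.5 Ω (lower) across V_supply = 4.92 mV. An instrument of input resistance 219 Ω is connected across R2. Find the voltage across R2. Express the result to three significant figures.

V_out ≈ 3.54 mV

The load sits in parallel with R2, giving an effective lower resistance R2' = R2·R_L/(R2+R_L) = 49.83 Ω.
Then V_out = V_supply · R2'/(R1 + R2') = 4.92 × 49.83/69.23 = 3.541 mV.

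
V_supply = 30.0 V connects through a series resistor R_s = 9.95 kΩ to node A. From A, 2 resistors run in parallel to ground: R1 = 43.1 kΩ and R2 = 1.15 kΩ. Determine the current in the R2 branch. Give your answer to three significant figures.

I ≈ 2.64 mA

Equivalent of the parallel group: R_p = 1.120 kΩ.
V_A by voltage divider: V_A = 30.0 × 1.120/(9.95 + 1.120) = 3.036 V.
Branch current I = V_A/R2 = 3.036/1.15 = 2.640 mA.
(Check via current divider: I_total = 2.710 mA; share G_k/ΣG = 0.9740 → same result.)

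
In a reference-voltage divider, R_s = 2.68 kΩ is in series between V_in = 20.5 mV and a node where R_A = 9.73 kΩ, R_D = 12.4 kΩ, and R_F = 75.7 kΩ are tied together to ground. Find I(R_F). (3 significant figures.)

I ≈ 0.177 µA

Parallel bank: R_p = 1/(1/9.73 + 1/12.4 + 1/75.7) = 5.086 kΩ.
V_A = 20.5 × 5.086/7.766 = 13.43 mV.
I(R_F) = V_A / R_F = 13.43/75.7 = 0.1773 µA.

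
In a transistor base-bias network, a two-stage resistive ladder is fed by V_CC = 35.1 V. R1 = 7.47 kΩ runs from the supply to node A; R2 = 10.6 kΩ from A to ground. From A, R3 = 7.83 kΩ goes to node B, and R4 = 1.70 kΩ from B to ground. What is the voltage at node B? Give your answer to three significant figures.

The second stage (R3 + R4 = 9.530 kΩ) loads node A in parallel with R2.
R2 ‖ (R3+R4) = 5.018 kΩ.
V_A = 35.1 × 5.018/(7.47 + 5.018) = 14.10 V.
Stage 2 is unloaded, so V_B = V_A · R4/(R3+R4) = 14.10 × 1.70/9.530 = 2.516 V.

V_B ≈ 2.52 V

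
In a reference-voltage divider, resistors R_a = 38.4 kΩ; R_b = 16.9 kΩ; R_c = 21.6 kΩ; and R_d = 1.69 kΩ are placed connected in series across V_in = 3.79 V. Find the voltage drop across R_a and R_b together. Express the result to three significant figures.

Total series resistance ΣR = 38.4 + 16.9 + 21.6 + 1.69 = 78.59 kΩ.
R_{R_a..R_b} = 38.4 + 16.9 = 55.30 kΩ.
V = V_in · R/ΣR = 3.79 × 0.7037 = 2.667 V.

V ≈ 2.67 V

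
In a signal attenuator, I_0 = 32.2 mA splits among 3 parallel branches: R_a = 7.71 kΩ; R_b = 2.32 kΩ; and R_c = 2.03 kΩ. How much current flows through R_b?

ΣG = 1/7.71 + 1/2.32 + 1/2.03 = 1.053.
R_b takes the fraction G_k/ΣG = 0.4310/1.053 = 0.4092, so I = 32.2 × 0.4092 = 13.18 mA.

I ≈ 13.2 mA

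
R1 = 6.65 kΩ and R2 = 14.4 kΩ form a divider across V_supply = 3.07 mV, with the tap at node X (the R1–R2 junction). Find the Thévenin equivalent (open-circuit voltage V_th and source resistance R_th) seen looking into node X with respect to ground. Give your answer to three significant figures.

V_th ≈ 2.10 mV, R_th ≈ 4.55 kΩ

V_th is the unloaded tap voltage: V_supply · R2/(R1+R2) = 3.07 × 0.6841 = 2.100 mV.
With V_supply suppressed (replaced by a short), R_th = R1 ‖ R2 = (6.650 × 14.4)/(6.650 + 14.4) = 4.549 kΩ.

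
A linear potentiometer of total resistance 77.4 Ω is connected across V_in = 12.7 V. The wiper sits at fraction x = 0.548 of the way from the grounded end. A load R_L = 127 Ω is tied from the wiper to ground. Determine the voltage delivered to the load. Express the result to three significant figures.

The pot divides into 34.98 Ω above the wiper and 42.42 Ω below.
R_L loads the lower segment: effective lower R = 31.80 Ω.
V_out = 12.7 × 31.80/(34.98 + 31.80) = 6.047 V.
(Unloaded: V_out = x·V_in = 6.96 V.)

V_out ≈ 6.05 V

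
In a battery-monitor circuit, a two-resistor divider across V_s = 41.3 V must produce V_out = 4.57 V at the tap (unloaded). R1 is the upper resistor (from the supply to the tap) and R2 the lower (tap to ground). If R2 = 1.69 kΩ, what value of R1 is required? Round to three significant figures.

R1 ≈ 13.6 kΩ

Required fraction k = V_out/V_s = 0.1107.
R1 = R2·(1/k − 1) = 1.69 × 8.037 = 13.58 kΩ.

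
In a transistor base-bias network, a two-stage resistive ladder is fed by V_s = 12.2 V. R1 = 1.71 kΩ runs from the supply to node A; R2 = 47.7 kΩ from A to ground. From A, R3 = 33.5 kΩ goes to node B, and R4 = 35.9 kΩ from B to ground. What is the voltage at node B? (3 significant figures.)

Looking into the second stage from A: R3 + R4 = 69.40 kΩ appears in parallel with R2.
Effective lower resistance at A: R2 ‖ 69.40 = 28.27 kΩ.
V_A = 12.2 × 28.27/(1.71 + 28.27) = 11.50 V.
Then the unloaded second divider: V_B = V_A × R4/(R3+R4) = 11.50 × 0.5173 = 5.951 V.

V_B ≈ 5.95 V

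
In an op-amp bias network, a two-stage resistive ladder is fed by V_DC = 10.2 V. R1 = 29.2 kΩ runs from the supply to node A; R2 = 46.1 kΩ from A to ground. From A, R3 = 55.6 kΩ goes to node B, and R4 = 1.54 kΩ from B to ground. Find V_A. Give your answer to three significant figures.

Looking into the second stage from A: R3 + R4 = 57.14 kΩ appears in parallel with R2.
Effective lower resistance at A: R2 ‖ 57.14 = 25.51 kΩ.
First divider: V_A = V_DC · 25.51/(29.2 + 25.51) = 4.757 V.

V_A ≈ 4.76 V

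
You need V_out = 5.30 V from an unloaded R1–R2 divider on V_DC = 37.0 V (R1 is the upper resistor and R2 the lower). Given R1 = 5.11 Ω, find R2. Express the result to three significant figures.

The divider ratio is R2/(R1+R2) = 5.30/37.0 = 0.1432.
R2 = R1 · 0.1432/(1 − 0.1432) = 0.8544 Ω.

R2 ≈ 0.854 Ω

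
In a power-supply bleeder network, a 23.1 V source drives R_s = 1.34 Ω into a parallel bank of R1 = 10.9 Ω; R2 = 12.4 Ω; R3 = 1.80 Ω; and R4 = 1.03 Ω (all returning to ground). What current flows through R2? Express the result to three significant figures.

I ≈ 0.569 A

Equivalent of the parallel group: R_p = 0.5886 Ω.
V_A = 23.1 × 0.5886/1.929 = 7.050 V.
Branch current I = V_A/R2 = 7.050/12.4 = 0.5686 A.
(Check via current divider: I_total = 11.98 A; share G_k/ΣG = 0.04747 → same result.)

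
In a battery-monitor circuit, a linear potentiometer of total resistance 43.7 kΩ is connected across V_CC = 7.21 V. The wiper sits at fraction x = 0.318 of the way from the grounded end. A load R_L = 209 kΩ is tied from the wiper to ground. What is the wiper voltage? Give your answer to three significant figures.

The pot divides into 29.80 kΩ above the wiper and 13.90 kΩ below.
R_L loads the lower segment: effective lower R = 13.03 kΩ.
V_out = 7.21 × 13.03/(29.80 + 13.03) = 2.193 V.

V_out ≈ 2.19 V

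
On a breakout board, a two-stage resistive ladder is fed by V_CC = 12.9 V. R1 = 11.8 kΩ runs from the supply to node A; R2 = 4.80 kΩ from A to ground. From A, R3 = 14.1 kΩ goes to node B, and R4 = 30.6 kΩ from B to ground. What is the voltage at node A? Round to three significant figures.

Node A sees R2 in parallel with the series input of stage 2, R3 + R4 = 44.70 kΩ.
Effective lower resistance at A: R2 ‖ 44.70 = 4.335 kΩ.
So V_A = 12.9 × 0.2686 = 3.466 V.

V_A ≈ 3.47 V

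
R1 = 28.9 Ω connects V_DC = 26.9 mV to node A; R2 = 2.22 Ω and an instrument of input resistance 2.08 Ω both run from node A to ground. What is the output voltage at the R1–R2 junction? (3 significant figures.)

V_out ≈ 0.964 mV

First combine the lower leg with the load: R2 ‖ R_L = 1.074 Ω.
Then V_out = V_DC · R2'/(R1 + R2') = 26.9 × 1.074/29.97 = 0.9637 mV.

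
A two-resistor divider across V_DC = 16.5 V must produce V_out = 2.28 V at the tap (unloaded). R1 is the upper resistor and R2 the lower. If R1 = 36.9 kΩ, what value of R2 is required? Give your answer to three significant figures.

V_out/V_DC = R2/(R1+R2) = 0.1382.
R2 = R1 · 0.1382/(1 − 0.1382) = 5.916 kΩ.

R2 ≈ 5.92 kΩ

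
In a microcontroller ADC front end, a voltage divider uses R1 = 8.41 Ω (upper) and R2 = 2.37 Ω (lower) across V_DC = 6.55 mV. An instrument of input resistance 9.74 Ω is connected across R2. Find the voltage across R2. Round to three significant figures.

R2 ‖ R_L = (2.37 × 9.74)/(2.37 + 9.74) = 1.906 Ω.
Voltage divider with the loaded lower leg: V_out = 6.55 × 1.906/(8.41 + 1.906) = 6.55 × 0.1848 = 1.210 mV.

V_out ≈ 1.21 mV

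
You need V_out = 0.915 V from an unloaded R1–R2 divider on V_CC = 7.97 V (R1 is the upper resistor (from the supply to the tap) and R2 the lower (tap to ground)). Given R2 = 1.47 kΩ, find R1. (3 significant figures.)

The divider ratio is R2/(R1+R2) = 0.915/7.97 = 0.1148.
R1 = R2·(1/k − 1) = 1.47 × 7.710 = 11.33 kΩ.

R1 ≈ 11.3 kΩ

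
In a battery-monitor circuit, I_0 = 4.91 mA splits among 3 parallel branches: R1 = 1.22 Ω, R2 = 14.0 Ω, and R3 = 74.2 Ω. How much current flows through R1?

Conductances: ΣG = 1/1.22 + 1/14.0 + 1/74.2 = 0.9046 (1/Ω).
By the current-divider rule, I = I_0 · G_k/ΣG = 4.91 × 0.9061 = 4.449 mA.

I ≈ 4.45 mA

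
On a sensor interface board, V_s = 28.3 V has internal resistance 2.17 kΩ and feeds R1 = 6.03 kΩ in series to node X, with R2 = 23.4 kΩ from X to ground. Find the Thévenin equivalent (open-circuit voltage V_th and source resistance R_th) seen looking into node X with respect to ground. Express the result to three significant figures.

V_th ≈ 21.0 V, R_th ≈ 6.07 kΩ

R1' = 2.17 + 6.03 = 8.200 kΩ (source resistance + R1).
With X open, the divider is unloaded: V_th = 28.3 × 23.4/31.60 = 20.96 V.
Looking into X with the source shorted: R_th = R1'·R2/(R1'+R2) = 8.200 × 23.4/31.60 = 6.072 kΩ.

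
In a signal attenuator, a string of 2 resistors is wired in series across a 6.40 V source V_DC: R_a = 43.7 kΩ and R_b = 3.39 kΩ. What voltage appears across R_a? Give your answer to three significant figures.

V ≈ 5.94 V

Series total: ΣR = 43.7 + 3.39 = 47.09 kΩ.
Voltage divider: V = V_DC · (43.70 / 47.09) = 6.40 × 0.9280 = 5.939 V.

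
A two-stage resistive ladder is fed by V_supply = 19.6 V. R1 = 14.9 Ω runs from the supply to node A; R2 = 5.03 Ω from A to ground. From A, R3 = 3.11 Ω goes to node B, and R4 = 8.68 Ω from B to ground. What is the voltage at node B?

V_B ≈ 2.76 V

The second stage (R3 + R4 = 11.79 Ω) loads node A in parallel with R2.
Effective lower resistance at A: R2 ‖ 11.79 = 3.526 Ω.
First divider: V_A = V_supply · 3.526/(14.9 + 3.526) = 3.750 V.
V_B = V_A × 0.7362 = 2.761 V.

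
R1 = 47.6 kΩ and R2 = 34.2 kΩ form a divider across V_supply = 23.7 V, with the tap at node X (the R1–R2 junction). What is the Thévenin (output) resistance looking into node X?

R_th ≈ 19.9 kΩ

With V_supply suppressed (replaced by a short), R_th = R1 ‖ R2 = (47.60 × 34.2)/(47.60 + 34.2) = 19.90 kΩ.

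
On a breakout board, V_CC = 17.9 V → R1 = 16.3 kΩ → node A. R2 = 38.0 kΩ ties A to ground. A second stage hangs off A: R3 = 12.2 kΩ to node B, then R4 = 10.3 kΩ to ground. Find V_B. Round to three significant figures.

Looking into the second stage from A: R3 + R4 = 22.50 kΩ appears in parallel with R2.
Effective lower resistance at A: R2 ‖ 22.50 = 14.13 kΩ.
First divider: V_A = V_CC · 14.13/(16.3 + 14.13) = 8.312 V.
Stage 2 is unloaded, so V_B = V_A · R4/(R3+R4) = 8.312 × 10.3/22.50 = 3.805 V.

V_B ≈ 3.81 V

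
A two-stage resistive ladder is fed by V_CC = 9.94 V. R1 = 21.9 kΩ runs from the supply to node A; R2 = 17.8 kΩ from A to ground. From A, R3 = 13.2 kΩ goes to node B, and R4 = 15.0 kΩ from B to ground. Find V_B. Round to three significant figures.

V_B ≈ 1.76 V

Looking into the second stage from A: R3 + R4 = 28.20 kΩ appears in parallel with R2.
R2 ‖ (R3+R4) = 10.91 kΩ.
So V_A = 9.94 × 0.3326 = 3.306 V.
V_B = V_A × 0.5319 = 1.758 V.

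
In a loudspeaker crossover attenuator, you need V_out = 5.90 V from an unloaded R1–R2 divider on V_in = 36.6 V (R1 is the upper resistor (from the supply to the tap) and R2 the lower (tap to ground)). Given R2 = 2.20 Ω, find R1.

The divider ratio is R2/(R1+R2) = 5.90/36.6 = 0.1612.
So R1 = R2 · (V_in/V_out − 1) = 2.20 × (36.6/5.90 − 1) = 2.20 × 5.203 = 11.45 Ω.

R1 ≈ 11.4 Ω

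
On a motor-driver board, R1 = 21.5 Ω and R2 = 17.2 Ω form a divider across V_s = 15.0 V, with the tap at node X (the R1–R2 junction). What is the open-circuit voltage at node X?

Open-circuit (no load on X): V_th = V_s · R2/(R1 + R2) = 15.0 × 17.2/(21.50 + 17.2) = 6.667 V.

V_th ≈ 6.67 V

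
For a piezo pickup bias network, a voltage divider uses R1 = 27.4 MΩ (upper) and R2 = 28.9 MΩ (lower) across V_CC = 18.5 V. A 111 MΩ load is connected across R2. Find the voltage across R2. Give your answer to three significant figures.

V_out ≈ 8.43 V

The load sits in parallel with R2, giving an effective lower resistance R2' = R2·R_L/(R2+R_L) = 22.93 MΩ.
Then V_out = V_CC · R2'/(R1 + R2') = 18.5 × 22.93/50.33 = 8.428 V.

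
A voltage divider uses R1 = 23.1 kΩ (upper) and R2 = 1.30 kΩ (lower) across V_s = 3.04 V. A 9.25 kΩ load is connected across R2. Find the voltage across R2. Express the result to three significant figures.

V_out ≈ 0.143 V

R2 ‖ R_L = (1.30 × 9.25)/(1.30 + 9.25) = 1.140 kΩ.
Now apply the divider: V_out = 3.04 × 0.04702 = 0.1429 V.
(Unloaded it would be 0.162 V; the load pulls it down.)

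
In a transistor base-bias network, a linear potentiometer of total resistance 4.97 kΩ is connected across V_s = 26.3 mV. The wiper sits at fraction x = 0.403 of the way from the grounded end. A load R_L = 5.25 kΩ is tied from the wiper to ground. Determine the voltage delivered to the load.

V_out ≈ 8.63 mV

Split the track: R_lower = x·R_p = 2.003 kΩ, R_upper = (1−x)·R_p = 2.967 kΩ.
(x·R_p) ‖ R_L = 1.450 kΩ.
Loaded-divider output: V_out = 26.3 × 0.3282 = 8.633 mV.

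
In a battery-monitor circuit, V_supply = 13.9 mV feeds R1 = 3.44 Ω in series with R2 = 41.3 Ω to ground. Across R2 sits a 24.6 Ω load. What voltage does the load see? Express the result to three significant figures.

The load sits in parallel with R2, giving an effective lower resistance R2' = R2·R_L/(R2+R_L) = 15.42 Ω.
Now apply the divider: V_out = 13.9 × 0.8176 = 11.36 mV.
(Unloaded it would be 12.8 mV; the load pulls it down.)

V_out ≈ 11.4 mV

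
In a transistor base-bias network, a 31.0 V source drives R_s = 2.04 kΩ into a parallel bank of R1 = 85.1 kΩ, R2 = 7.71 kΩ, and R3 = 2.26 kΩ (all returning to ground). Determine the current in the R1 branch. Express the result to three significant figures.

Combine the parallel branches: R_p = (1/85.1 + 1/7.71 + 1/2.26)⁻¹ = 1.713 kΩ.
V_A by voltage divider: V_A = 31.0 × 1.713/(2.04 + 1.713) = 14.15 V.
I(R1) = V_A / R1 = 14.15/85.1 = 0.1662 mA.

I ≈ 0.166 mA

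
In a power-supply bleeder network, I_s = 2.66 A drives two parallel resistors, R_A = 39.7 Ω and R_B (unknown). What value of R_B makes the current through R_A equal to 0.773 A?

Two-branch current divider: I_A = I_s · R_B/(R_A + R_B).
With f = 0.2906, R_B = R_A · f/(1−f) = 39.7 × 0.4096 = 16.26 Ω.

R_B ≈ 16.3 Ω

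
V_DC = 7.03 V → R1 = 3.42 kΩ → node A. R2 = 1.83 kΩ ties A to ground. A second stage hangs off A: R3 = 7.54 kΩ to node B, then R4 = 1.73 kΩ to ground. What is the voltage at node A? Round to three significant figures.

Looking into the second stage from A: R3 + R4 = 9.270 kΩ appears in parallel with R2.
R2 ‖ (R3+R4) = 1.528 kΩ.
So V_A = 7.03 × 0.3089 = 2.171 V.

V_A ≈ 2.17 V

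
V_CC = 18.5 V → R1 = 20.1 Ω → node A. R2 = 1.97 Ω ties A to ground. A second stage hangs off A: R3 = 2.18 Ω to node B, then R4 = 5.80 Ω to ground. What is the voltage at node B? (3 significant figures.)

Looking into the second stage from A: R3 + R4 = 7.980 Ω appears in parallel with R2.
Effective lower resistance at A: R2 ‖ 7.980 = 1.580 Ω.
So V_A = 18.5 × 0.07288 = 1.348 V.
Stage 2 is unloaded, so V_B = V_A · R4/(R3+R4) = 1.348 × 5.80/7.980 = 0.9799 V.

V_B ≈ 0.980 V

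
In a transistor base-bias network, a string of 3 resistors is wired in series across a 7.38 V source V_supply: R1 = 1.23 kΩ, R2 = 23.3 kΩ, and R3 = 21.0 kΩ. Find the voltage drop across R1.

V ≈ 0.199 V

ΣR = 1.23 + 23.3 + 21.0 = 45.53 kΩ.
V = V_supply · R/ΣR = 7.38 × 0.02702 = 0.1994 V.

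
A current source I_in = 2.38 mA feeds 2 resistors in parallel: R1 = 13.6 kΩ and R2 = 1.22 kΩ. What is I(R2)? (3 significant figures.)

For two parallel branches, I_k = I_in · (other R)/(sum of R).
I(R2) = 2.38 × 13.6/(13.6 + 1.22) = 2.38 × 0.9177 = 2.184 mA.

I ≈ 2.18 mA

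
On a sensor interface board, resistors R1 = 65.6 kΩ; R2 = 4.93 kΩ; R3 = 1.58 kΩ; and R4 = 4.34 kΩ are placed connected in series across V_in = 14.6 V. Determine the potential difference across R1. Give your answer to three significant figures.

ΣR = 65.6 + 4.93 + 1.58 + 4.34 = 76.45 kΩ.
Voltage divider: V = V_in · (65.60 / 76.45) = 14.6 × 0.8581 = 12.53 V.

V ≈ 12.5 V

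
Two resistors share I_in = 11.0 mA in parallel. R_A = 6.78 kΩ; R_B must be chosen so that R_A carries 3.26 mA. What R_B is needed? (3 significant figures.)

In a two-way split, I_A/I_in = R_B/(R_A + R_B).
With f = 0.2964, R_B = R_A · f/(1−f) = 6.78 × 0.4212 = 2.856 kΩ.

R_B ≈ 2.86 kΩ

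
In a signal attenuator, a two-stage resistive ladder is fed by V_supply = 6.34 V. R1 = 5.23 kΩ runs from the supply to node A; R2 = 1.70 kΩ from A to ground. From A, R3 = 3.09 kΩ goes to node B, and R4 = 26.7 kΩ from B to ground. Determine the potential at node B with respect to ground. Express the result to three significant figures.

V_B ≈ 1.34 V

The second stage (R3 + R4 = 29.79 kΩ) loads node A in parallel with R2.
Effective lower resistance at A: R2 ‖ 29.79 = 1.608 kΩ.
So V_A = 6.34 × 0.2352 = 1.491 V.
Then the unloaded second divider: V_B = V_A × R4/(R3+R4) = 1.491 × 0.8963 = 1.336 V.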